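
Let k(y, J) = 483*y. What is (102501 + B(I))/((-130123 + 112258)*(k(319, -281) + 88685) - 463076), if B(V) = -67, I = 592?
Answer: -51217/2168703103 ≈ -2.3616e-5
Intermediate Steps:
(102501 + B(I))/((-130123 + 112258)*(k(319, -281) + 88685) - 463076) = (102501 - 67)/((-130123 + 112258)*(483*319 + 88685) - 463076) = 102434/(-17865*(154077 + 88685) - 463076) = 102434/(-17865*242762 - 463076) = 102434/(-4336943130 - 463076) = 102434/(-4337406206) = 102434*(-1/4337406206) = -51217/2168703103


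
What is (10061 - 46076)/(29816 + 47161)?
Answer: -12005/25659 ≈ -0.46787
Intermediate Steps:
(10061 - 46076)/(29816 + 47161) = -36015/76977 = -36015*1/76977 = -12005/25659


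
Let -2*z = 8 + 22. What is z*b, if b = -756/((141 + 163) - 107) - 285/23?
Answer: 1102995/4531 ≈ 243.43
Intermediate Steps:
z = -15 (z = -(8 + 22)/2 = -½*30 = -15)
b = -73533/4531 (b = -756/(304 - 107) - 285*1/23 = -756/197 - 285/23 = -73533/4531 ≈ -16.229)
z*b = -15*(-73533/4531) = 1102995/4531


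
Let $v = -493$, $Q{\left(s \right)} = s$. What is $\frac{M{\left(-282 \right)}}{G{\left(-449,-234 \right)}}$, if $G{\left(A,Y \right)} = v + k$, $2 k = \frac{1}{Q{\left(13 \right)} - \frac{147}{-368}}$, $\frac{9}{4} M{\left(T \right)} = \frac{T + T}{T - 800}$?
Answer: $- \frac{1854056}{3945186777} \approx -0.00046995$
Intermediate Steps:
$M{\left(T \right)} = \frac{8 T}{9 \left(-800 + T\right)}$ ($M{\left(T \right)} = \frac{4 \frac{T + T}{T - 800}}{9} = \frac{4 \frac{2 T}{-800 + T}}{9} = \frac{8 T}{9 \left(-800 + T\right)}$)
$k = \frac{184}{4931}$ ($k = \frac{1}{2 \left(13 - \frac{147}{-368}\right)} = \frac{1}{2 \left(13 - - \frac{147}{368}\right)} = \frac{1}{2 \left(13 + \frac{147}{368}\right)} = \frac{1}{2 \cdot \frac{4931}{368}} = \frac{1}{2} \cdot \frac{368}{4931} = \frac{184}{4931} \approx 0.037315$)
$G{\left(A,Y \right)} = - \frac{2430799}{4931}$ ($G{\left(A,Y \right)} = -493 + \frac{184}{4931} = - \frac{2430799}{4931}$)
$\frac{M{\left(-282 \right)}}{G{\left(-449,-234 \right)}} = \frac{\frac{8}{9} \left(-282\right) \frac{1}{-800 - 282}}{- \frac{2430799}{4931}} = \frac{8}{9} \left(-282\right) \frac{1}{-1082} \left(- \frac{4931}{2430799}\right) = \frac{8}{9} \left(-282\right) \left(- \frac{1}{1082}\right) \left(- \frac{4931}{2430799}\right) = \frac{376}{1623} \left(- \frac{4931}{2430799}\right) = - \frac{1854056}{3945186777}$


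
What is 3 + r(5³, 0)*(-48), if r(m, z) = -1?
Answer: 51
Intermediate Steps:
3 + r(5³, 0)*(-48) = 3 - 1*(-48) = 3 + 48 = 51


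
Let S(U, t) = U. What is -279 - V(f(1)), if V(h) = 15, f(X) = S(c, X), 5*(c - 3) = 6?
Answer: -294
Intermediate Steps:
c = 21/5 (c = 3 + (⅕)*6 = 3 + 6/5 = 21/5 ≈ 4.2000)
f(X) = 21/5
-279 - V(f(1)) = -279 - 1*15 = -279 - 15 = -294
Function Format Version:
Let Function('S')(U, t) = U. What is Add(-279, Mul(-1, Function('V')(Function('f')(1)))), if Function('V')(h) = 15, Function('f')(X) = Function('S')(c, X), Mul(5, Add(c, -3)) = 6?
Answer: -294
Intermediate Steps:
c = Rational(21, 5) (c = Add(3, Mul(Rational(1, 5), 6)) = Add(3, Rational(6, 5)) = Rational(21, 5) ≈ 4.2000)
Function('f')(X) = Rational(21, 5)
Add(-279, Mul(-1, Function('V')(Function('f')(1)))) = Add(-279, Mul(-1, 15)) = Add(-279, -15) = -294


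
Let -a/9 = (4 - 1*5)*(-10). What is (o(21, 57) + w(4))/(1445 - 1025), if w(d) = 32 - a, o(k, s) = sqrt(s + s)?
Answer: 61/210 + sqrt(114)/420 ≈ 0.31590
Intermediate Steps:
o(k, s) = sqrt(2)*sqrt(s) (o(k, s) = sqrt(2*s) = sqrt(2)*sqrt(s))
a = -90 (a = -9*(4 - 1*5)*(-10) = -9*(4 - 5)*(-10) = -(-9)*(-10) = -9*10 = -90)
w(d) = 122 (w(d) = 32 - 1*(-90) = 32 + 90 = 122)
(o(21, 57) + w(4))/(1445 - 1025) = (sqrt(2)*sqrt(57) + 122)/(1445 - 1025) = (sqrt(114) + 122)/420 = (122 + sqrt(114))*(1/420) = 61/210 + sqrt(114)/420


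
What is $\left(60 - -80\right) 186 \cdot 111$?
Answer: $2890440$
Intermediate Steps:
$\left(60 - -80\right) 186 \cdot 111 = \left(60 + 80\right) 186 \cdot 111 = 140 \cdot 186 \cdot 111 = 26040 \cdot 111 = 2890440$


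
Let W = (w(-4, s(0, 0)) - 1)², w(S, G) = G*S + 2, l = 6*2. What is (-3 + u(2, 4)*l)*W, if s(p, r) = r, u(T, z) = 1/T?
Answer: 3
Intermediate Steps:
l = 12
w(S, G) = 2 + G*S
W = 1 (W = ((2 + 0*(-4)) - 1)² = ((2 + 0) - 1)² = (2 - 1)² = 1² = 1)
(-3 + u(2, 4)*l)*W = (-3 + 12/2)*1 = (-3 + (½)*12)*1 = (-3 + 6)*1 = 3*1 = 3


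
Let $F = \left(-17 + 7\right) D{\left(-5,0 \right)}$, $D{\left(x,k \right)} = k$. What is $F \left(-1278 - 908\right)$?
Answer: $0$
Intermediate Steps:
$F = 0$ ($F = \left(-17 + 7\right) 0 = \left(-10\right) 0 = 0$)
$F \left(-1278 - 908\right) = 0 \left(-1278 - 908\right) = 0 \left(-2186\right) = 0$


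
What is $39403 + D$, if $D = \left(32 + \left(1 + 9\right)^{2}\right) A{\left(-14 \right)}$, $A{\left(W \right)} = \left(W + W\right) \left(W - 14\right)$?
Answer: $142891$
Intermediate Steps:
$A{\left(W \right)} = 2 W \left(-14 + W\right)$
$D = 103488$ ($D = \left(32 + \left(1 + 9\right)^{2}\right) 2 \left(-14\right) \left(-14 - 14\right) = \left(32 + 10^{2}\right) 2 \left(-14\right) \left(-28\right) = \left(32 + 100\right) 784 = 132 \cdot 784 = 103488$)
$39403 + D = 39403 + 103488 = 142891$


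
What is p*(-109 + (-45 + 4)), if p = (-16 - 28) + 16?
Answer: 4200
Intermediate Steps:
p = -28 (p = -44 + 16 = -28)
p*(-109 + (-45 + 4)) = -28*(-109 + (-45 + 4)) = -28*(-109 - 41) = -28*(-150) = 4200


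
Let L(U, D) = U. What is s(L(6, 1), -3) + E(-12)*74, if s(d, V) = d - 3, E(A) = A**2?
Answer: 10659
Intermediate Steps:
s(d, V) = -3 + d
s(L(6, 1), -3) + E(-12)*74 = (-3 + 6) + (-12)**2*74 = 3 + 144*74 = 3 + 10656 = 10659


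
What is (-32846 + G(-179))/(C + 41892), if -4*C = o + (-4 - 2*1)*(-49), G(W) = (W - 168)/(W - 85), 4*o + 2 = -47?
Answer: -17341994/22081785 ≈ -0.78535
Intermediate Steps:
o = -49/4 (o = -½ + (¼)*(-47) = -½ - 47/4 = -49/4 ≈ -12.250)
G(W) = (-168 + W)/(-85 + W)
C = -1127/16 (C = -(-49/4 + (-4 - 2*1)*(-49))/4 = -(-49/4 + (-4 - 2)*(-49))/4 = -(-49/4 - 6*(-49))/4 = -(-49/4 + 294)/4 = -¼*1127/4 = -1127/16 ≈ -70.438)
(-32846 + G(-179))/(C + 41892) = (-32846 + (-168 - 179)/(-85 - 179))/(-1127/16 + 41892) = (-32846 - 347/(-264))/(669145/16) = (-32846 - 1/264*(-347))*(16/669145) = (-32846 + 347/264)*(16/669145) = -8670997/264*16/669145 = -17341994/22081785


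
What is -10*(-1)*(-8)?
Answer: -80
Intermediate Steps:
-10*(-1)*(-8) = -(-10)*(-8) = -1*80 = -80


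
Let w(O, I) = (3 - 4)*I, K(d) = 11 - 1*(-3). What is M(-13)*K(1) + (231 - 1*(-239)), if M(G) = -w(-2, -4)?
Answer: 414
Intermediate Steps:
K(d) = 14 (K(d) = 11 + 3 = 14)
w(O, I) = -I
M(G) = -4 (M(G) = -(-1)*(-4) = -1*4 = -4)
M(-13)*K(1) + (231 - 1*(-239)) = -4*14 + (231 - 1*(-239)) = -56 + (231 + 239) = -56 + 470 = 414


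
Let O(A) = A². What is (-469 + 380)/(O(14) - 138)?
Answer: -89/58 ≈ -1.5345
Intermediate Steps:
(-469 + 380)/(O(14) - 138) = (-469 + 380)/(14² - 138) = -89/(196 - 138) = -89/58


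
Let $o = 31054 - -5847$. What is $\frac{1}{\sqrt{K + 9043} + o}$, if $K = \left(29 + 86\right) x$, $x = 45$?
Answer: $\frac{36901}{1361669583} - \frac{\sqrt{14218}}{1361669583} \approx 2.7012 \cdot 10^{-5}$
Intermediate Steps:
$o = 36901$ ($o = 31054 + 5847 = 36901$)
$K = 5175$ ($K = \left(29 + 86\right) 45 = 115 \cdot 45 = 5175$)
$\frac{1}{\sqrt{K + 9043} + o} = \frac{1}{\sqrt{5175 + 9043} + 36901} = \frac{1}{\sqrt{14218} + 36901} = \frac{1}{36901 + \sqrt{14218}}$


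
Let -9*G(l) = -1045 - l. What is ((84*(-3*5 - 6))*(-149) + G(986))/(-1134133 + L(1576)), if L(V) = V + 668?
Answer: -789185/3395667 ≈ -0.23241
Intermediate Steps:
L(V) = 668 + V
G(l) = 1045/9 + l/9 (G(l) = -(-1045 - l)/9 = 1045/9 + l/9)
((84*(-3*5 - 6))*(-149) + G(986))/(-1134133 + L(1576)) = ((84*(-3*5 - 6))*(-149) + (1045/9 + (⅑)*986))/(-1134133 + (668 + 1576)) = ((84*(-15 - 6))*(-149) + (1045/9 + 986/9))/(-1134133 + 2244) = ((84*(-21))*(-149) + 677/3)/(-1131889) = (-1764*(-149) + 677/3)*(-1/1131889) = (262836 + 677/3)*(-1/1131889) = (789185/3)*(-1/1131889) = -789185/3395667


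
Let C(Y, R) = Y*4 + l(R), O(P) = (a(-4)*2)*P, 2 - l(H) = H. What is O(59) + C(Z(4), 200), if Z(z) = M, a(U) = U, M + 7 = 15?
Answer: -638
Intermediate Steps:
M = 8 (M = -7 + 15 = 8)
l(H) = 2 - H
O(P) = -8*P (O(P) = (-4*2)*P = -8*P)
Z(z) = 8
C(Y, R) = 2 - R + 4*Y (C(Y, R) = Y*4 + (2 - R) = 4*Y + (2 - R) = 2 - R + 4*Y)
O(59) + C(Z(4), 200) = -8*59 + (2 - 1*200 + 4*8) = -472 + (2 - 200 + 32) = -472 - 166 = -638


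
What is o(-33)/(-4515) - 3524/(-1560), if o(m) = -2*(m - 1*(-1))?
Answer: 87839/39130 ≈ 2.2448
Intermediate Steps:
o(m) = -2 - 2*m (o(m) = -2*(m + 1) = -2*(1 + m) = -2 - 2*m)
o(-33)/(-4515) - 3524/(-1560) = (-2 - 2*(-33))/(-4515) - 3524/(-1560) = (-2 + 66)*(-1/4515) - 3524*(-1/1560) = 64*(-1/4515) + 881/390 = -64/4515 + 881/390 = 87839/39130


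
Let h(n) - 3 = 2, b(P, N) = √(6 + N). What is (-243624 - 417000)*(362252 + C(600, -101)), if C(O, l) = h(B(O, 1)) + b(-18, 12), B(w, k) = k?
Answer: -239315668368 - 1981872*√2 ≈ -2.3932e+11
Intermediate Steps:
h(n) = 5 (h(n) = 3 + 2 = 5)
C(O, l) = 5 + 3*√2 (C(O, l) = 5 + √(6 + 12) = 5 + √18 = 5 + 3*√2)
(-243624 - 417000)*(362252 + C(600, -101)) = (-243624 - 417000)*(362252 + (5 + 3*√2)) = -660624*(362257 + 3*√2) = -239315668368 - 1981872*√2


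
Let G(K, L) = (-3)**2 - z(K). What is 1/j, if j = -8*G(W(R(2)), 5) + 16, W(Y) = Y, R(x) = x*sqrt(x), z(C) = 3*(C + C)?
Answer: 7/1912 + 3*sqrt(2)/478 ≈ 0.012537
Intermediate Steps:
z(C) = 6*C (z(C) = 3*(2*C) = 6*C)
R(x) = x**(3/2)
G(K, L) = 9 - 6*K (G(K, L) = (-3)**2 - 6*K = 9 - 6*K)
j = -56 + 96*sqrt(2) (j = -8*(9 - 12*sqrt(2)) + 16 = (-72 + 96*sqrt(2)) + 16 = -56 + 96*sqrt(2) ≈ 79.765)
1/j = 1/(-56 + 96*sqrt(2))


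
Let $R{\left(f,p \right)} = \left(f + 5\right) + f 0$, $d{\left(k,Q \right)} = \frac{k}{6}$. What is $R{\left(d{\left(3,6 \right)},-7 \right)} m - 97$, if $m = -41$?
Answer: $- \frac{645}{2} \approx -322.5$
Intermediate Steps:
$d{\left(k,Q \right)} = \frac{k}{6}$ ($d{\left(k,Q \right)} = k \frac{1}{6} = \frac{k}{6}$)
$R{\left(f,p \right)} = 5 + f$ ($R{\left(f,p \right)} = \left(5 + f\right) + 0 = 5 + f$)
$R{\left(d{\left(3,6 \right)},-7 \right)} m - 97 = \left(5 + \frac{1}{6} \cdot 3\right) \left(-41\right) - 97 = \left(5 + \frac{1}{2}\right) \left(-41\right) - 97 = \frac{11}{2} \left(-41\right) - 97 = - \frac{451}{2} - 97 = - \frac{645}{2}$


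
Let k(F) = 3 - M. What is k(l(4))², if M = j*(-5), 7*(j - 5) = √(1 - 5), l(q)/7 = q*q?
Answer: 38316/49 + 80*I ≈ 781.96 + 80.0*I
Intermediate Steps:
l(q) = 7*q² (l(q) = 7*(q*q) = 7*q²)
j = 5 + 2*I/7 (j = 5 + √(1 - 5)/7 = 5 + √(-4)/7 = 5 + (2*I)/7 = 5 + 2*I/7 ≈ 5.0 + 0.28571*I)
M = -25 - 10*I/7 (M = (5 + 2*I/7)*(-5) = -25 - 10*I/7 ≈ -25.0 - 1.4286*I)
k(F) = 28 + 10*I/7 (k(F) = 3 - (-25 - 10*I/7) = 3 + (25 + 10*I/7) = 28 + 10*I/7)
k(l(4))² = (28 + 10*I/7)²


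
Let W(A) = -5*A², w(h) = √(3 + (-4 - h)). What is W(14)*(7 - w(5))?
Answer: -6860 + 980*I*√6 ≈ -6860.0 + 2400.5*I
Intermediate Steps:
w(h) = √(-1 - h)
W(14)*(7 - w(5)) = (-5*14²)*(7 - √(-1 - 1*5)) = (-5*196)*(7 - √(-1 - 5)) = -980*(7 - √(-6)) = -980*(7 - I*√6) = -6860 + 980*I*√6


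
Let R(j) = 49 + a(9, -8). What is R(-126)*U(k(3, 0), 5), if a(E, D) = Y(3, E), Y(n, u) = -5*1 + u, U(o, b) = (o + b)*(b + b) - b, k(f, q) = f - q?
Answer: 3975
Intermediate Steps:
U(o, b) = -b + 2*b*(b + o) (U(o, b) = (b + o)*(2*b) - b = 2*b*(b + o) - b = -b + 2*b*(b + o))
Y(n, u) = -5 + u
a(E, D) = -5 + E
R(j) = 53 (R(j) = 49 + (-5 + 9) = 49 + 4 = 53)
R(-126)*U(k(3, 0), 5) = 53*(5*(-1 + 2*5 + 2*(3 - 1*0))) = 53*(5*(-1 + 10 + 2*(3 + 0))) = 53*(5*(-1 + 10 + 2*3)) = 53*(5*(-1 + 10 + 6)) = 53*(5*15) = 53*75 = 3975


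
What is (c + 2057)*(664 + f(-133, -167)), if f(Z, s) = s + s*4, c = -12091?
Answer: 1715814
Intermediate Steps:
f(Z, s) = 5*s (f(Z, s) = s + 4*s = 5*s)
(c + 2057)*(664 + f(-133, -167)) = (-12091 + 2057)*(664 + 5*(-167)) = -10034*(664 - 835) = -10034*(-171) = 1715814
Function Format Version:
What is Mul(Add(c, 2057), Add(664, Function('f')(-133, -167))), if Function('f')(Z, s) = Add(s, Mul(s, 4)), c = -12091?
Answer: 1715814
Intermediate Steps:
Function('f')(Z, s) = Mul(5, s) (Function('f')(Z, s) = Add(s, Mul(4, s)) = Mul(5, s))
Mul(Add(c, 2057), Add(664, Function('f')(-133, -167))) = Mul(Add(-12091, 2057), Add(664, Mul(5, -167))) = Mul(-10034, Add(664, -835)) = Mul(-10034, -171) = 1715814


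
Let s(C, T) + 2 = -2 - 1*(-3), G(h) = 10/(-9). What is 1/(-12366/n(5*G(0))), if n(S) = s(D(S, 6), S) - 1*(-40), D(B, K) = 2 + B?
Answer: -13/4122 ≈ -0.0031538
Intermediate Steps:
G(h) = -10/9 (G(h) = 10*(-⅑) = -10/9)
s(C, T) = -1 (s(C, T) = -2 + (-2 - 1*(-3)) = -2 + (-2 + 3) = -2 + 1 = -1)
n(S) = 39 (n(S) = -1 - 1*(-40) = -1 + 40 = 39)
1/(-12366/n(5*G(0))) = 1/(-12366/39) = 1/(-12366*1/39) = 1/(-4122/13) = -13/4122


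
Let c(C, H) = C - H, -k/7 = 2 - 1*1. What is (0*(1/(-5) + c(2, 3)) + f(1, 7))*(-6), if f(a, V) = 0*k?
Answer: 0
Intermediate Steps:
k = -7 (k = -7*(2 - 1*1) = -7*(2 - 1) = -7*1 = -7)
f(a, V) = 0 (f(a, V) = 0*(-7) = 0)
(0*(1/(-5) + c(2, 3)) + f(1, 7))*(-6) = (0*(1/(-5) + (2 - 1*3)) + 0)*(-6) = (0*(-1/5 + (2 - 3)) + 0)*(-6) = (0*(-1/5 - 1) + 0)*(-6) = (0*(-6/5) + 0)*(-6) = (0 + 0)*(-6) = 0*(-6) = 0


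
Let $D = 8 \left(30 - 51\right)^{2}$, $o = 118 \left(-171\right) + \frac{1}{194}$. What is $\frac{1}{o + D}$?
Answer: $- \frac{194}{3230099} \approx -6.006 \cdot 10^{-5}$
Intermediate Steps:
$o = - \frac{3914531}{194}$ ($o = -20178 + \frac{1}{194} = - \frac{3914531}{194} \approx -20178.0$)
$D = 3528$ ($D = 8 \left(-21\right)^{2} = 8 \cdot 441 = 3528$)
$\frac{1}{o + D} = \frac{1}{- \frac{3914531}{194} + 3528} = \frac{1}{- \frac{3230099}{194}} = - \frac{194}{3230099}$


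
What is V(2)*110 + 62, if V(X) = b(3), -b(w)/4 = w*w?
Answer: -3898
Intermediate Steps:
b(w) = -4*w² (b(w) = -4*w*w = -4*w²)
V(X) = -36 (V(X) = -4*3² = -4*9 = -36)
V(2)*110 + 62 = -36*110 + 62 = -3960 + 62 = -3898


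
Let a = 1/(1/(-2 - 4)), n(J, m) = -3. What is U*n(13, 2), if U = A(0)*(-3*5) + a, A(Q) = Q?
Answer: 18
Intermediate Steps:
a = -6 (a = 1/(1/(-6)) = 1/(-⅙) = -6)
U = -6 (U = 0*(-3*5) - 6 = 0*(-15) - 6 = 0 - 6 = -6)
U*n(13, 2) = -6*(-3) = 18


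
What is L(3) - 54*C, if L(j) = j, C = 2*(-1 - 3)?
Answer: 435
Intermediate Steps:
C = -8 (C = 2*(-4) = -8)
L(3) - 54*C = 3 - 54*(-8) = 3 + 432 = 435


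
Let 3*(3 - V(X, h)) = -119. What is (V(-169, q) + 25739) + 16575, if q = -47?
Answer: 127070/3 ≈ 42357.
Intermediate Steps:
V(X, h) = 128/3 (V(X, h) = 3 - ⅓*(-119) = 3 + 119/3 = 128/3)
(V(-169, q) + 25739) + 16575 = (128/3 + 25739) + 16575 = 77345/3 + 16575 = 127070/3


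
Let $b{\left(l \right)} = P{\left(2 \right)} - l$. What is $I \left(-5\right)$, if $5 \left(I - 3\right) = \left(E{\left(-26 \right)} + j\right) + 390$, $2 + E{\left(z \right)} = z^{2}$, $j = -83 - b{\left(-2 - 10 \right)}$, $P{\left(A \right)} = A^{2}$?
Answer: $-980$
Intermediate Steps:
$b{\left(l \right)} = 4 - l$ ($b{\left(l \right)} = 2^{2} - l = 4 - l$)
$j = -99$ ($j = -83 - \left(4 - \left(-2 - 10\right)\right) = -83 - \left(4 - -12\right) = -83 - \left(4 + 12\right) = -83 - 16 = -99$)
$E{\left(z \right)} = -2 + z^{2}$
$I = 196$ ($I = 3 + \frac{\left(\left(-2 + \left(-26\right)^{2}\right) - 99\right) + 390}{5} = 3 + \frac{\left(\left(-2 + 676\right) - 99\right) + 390}{5} = 3 + \frac{\left(674 - 99\right) + 390}{5} = 3 + \frac{575 + 390}{5} = 3 + \frac{1}{5} \cdot 965 = 3 + 193 = 196$)
$I \left(-5\right) = 196 \left(-5\right) = -980$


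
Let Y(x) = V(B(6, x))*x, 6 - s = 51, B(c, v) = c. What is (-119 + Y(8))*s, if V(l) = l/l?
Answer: 4995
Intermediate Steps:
s = -45 (s = 6 - 1*51 = 6 - 51 = -45)
V(l) = 1
Y(x) = x (Y(x) = 1*x = x)
(-119 + Y(8))*s = (-119 + 8)*(-45) = -111*(-45) = 4995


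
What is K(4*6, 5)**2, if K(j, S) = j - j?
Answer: 0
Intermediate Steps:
K(j, S) = 0
K(4*6, 5)**2 = 0**2 = 0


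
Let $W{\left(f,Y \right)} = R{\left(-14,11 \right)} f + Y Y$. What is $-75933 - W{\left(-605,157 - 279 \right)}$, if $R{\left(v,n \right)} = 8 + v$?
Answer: $-94447$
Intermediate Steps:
$W{\left(f,Y \right)} = Y^{2} - 6 f$ ($W{\left(f,Y \right)} = \left(8 - 14\right) f + Y Y = - 6 f + Y^{2} = Y^{2} - 6 f$)
$-75933 - W{\left(-605,157 - 279 \right)} = -75933 - \left(\left(157 - 279\right)^{2} - -3630\right) = -75933 - \left(\left(157 - 279\right)^{2} + 3630\right) = -75933 - \left(\left(-122\right)^{2} + 3630\right) = -75933 - \left(14884 + 3630\right) = -75933 - 18514 = -94447$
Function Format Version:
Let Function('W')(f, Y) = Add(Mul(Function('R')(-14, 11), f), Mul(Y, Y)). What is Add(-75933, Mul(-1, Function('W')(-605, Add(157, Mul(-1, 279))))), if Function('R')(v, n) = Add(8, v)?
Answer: -94447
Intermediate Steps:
Function('W')(f, Y) = Add(Pow(Y, 2), Mul(-6, f)) (Function('W')(f, Y) = Add(Mul(Add(8, -14), f), Mul(Y, Y)) = Add(Mul(-6, f), Pow(Y, 2)) = Add(Pow(Y, 2), Mul(-6, f)))
Add(-75933, Mul(-1, Function('W')(-605, Add(157, Mul(-1, 279))))) = Add(-75933, Mul(-1, Add(Pow(Add(157, Mul(-1, 279)), 2), Mul(-6, -605)))) = Add(-75933, Mul(-1, Add(Pow(Add(157, -279), 2), 3630))) = Add(-75933, Mul(-1, Add(Pow(-122, 2), 3630))) = Add(-75933, Mul(-1, Add(14884, 3630))) = Add(-75933, Mul(-1, 18514)) = Add(-75933, -18514) = -94447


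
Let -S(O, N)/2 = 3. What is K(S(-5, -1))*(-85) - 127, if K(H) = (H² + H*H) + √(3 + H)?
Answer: -6247 - 85*I*√3 ≈ -6247.0 - 147.22*I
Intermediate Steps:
S(O, N) = -6 (S(O, N) = -2*3 = -6)
K(H) = √(3 + H) + 2*H² (K(H) = (H² + H²) + √(3 + H) = 2*H² + √(3 + H) = √(3 + H) + 2*H²)
K(S(-5, -1))*(-85) - 127 = (√(3 - 6) + 2*(-6)²)*(-85) - 127 = (√(-3) + 2*36)*(-85) - 127 = (I*√3 + 72)*(-85) - 127 = (72 + I*√3)*(-85) - 127 = (-6120 - 85*I*√3) - 127 = -6247 - 85*I*√3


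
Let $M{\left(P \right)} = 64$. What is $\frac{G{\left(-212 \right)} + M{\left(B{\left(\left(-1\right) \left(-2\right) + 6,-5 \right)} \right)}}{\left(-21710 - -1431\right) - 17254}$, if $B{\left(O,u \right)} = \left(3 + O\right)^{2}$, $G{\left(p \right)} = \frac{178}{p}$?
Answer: $- \frac{6695}{3978498} \approx -0.0016828$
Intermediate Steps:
$\frac{G{\left(-212 \right)} + M{\left(B{\left(\left(-1\right) \left(-2\right) + 6,-5 \right)} \right)}}{\left(-21710 - -1431\right) - 17254} = \frac{\frac{178}{-212} + 64}{\left(-21710 - -1431\right) - 17254} = \frac{178 \left(- \frac{1}{212}\right) + 64}{\left(-21710 + 1431\right) - 17254} = \frac{- \frac{89}{106} + 64}{-20279 - 17254} = \frac{6695}{106 \left(-37533\right)} = \frac{6695}{106} \left(- \frac{1}{37533}\right) = - \frac{6695}{3978498}$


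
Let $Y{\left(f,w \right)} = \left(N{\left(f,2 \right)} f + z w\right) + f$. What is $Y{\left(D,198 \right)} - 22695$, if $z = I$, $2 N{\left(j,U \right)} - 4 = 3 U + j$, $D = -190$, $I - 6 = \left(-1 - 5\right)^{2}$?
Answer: $2531$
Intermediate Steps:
$I = 42$ ($I = 6 + \left(-1 - 5\right)^{2} = 6 + \left(-6\right)^{2} = 6 + 36 = 42$)
$N{\left(j,U \right)} = 2 + \frac{j}{2} + \frac{3 U}{2}$ ($N{\left(j,U \right)} = 2 + \frac{3 U + j}{2} = 2 + \frac{j + 3 U}{2} = 2 + \left(\frac{j}{2} + \frac{3 U}{2}\right) = 2 + \frac{j}{2} + \frac{3 U}{2}$)
$z = 42$
$Y{\left(f,w \right)} = f + 42 w + f \left(5 + \frac{f}{2}\right)$ ($Y{\left(f,w \right)} = \left(\left(2 + \frac{f}{2} + \frac{3}{2} \cdot 2\right) f + 42 w\right) + f = \left(\left(2 + \frac{f}{2} + 3\right) f + 42 w\right) + f = \left(\left(5 + \frac{f}{2}\right) f + 42 w\right) + f = \left(f \left(5 + \frac{f}{2}\right) + 42 w\right) + f = \left(42 w + f \left(5 + \frac{f}{2}\right)\right) + f = f + 42 w + f \left(5 + \frac{f}{2}\right)$)
$Y{\left(D,198 \right)} - 22695 = \left(\frac{\left(-190\right)^{2}}{2} + 6 \left(-190\right) + 42 \cdot 198\right) - 22695 = \left(\frac{1}{2} \cdot 36100 - 1140 + 8316\right) - 22695 = \left(18050 - 1140 + 8316\right) - 22695 = 25226 - 22695 = 2531$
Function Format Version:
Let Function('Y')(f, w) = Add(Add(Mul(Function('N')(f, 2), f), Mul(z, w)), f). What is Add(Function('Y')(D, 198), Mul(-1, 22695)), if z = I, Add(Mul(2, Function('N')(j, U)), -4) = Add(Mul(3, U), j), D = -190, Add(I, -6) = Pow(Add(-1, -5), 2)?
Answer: 2531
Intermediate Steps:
I = 42 (I = Add(6, Pow(Add(-1, -5), 2)) = Add(6, Pow(-6, 2)) = Add(6, 36) = 42)
Function('N')(j, U) = Add(2, Mul(Rational(1, 2), j), Mul(Rational(3, 2), U)) (Function('N')(j, U) = Add(2, Mul(Rational(1, 2), Add(Mul(3, U), j))) = Add(2, Mul(Rational(1, 2), Add(j, Mul(3, U)))) = Add(2, Add(Mul(Rational(1, 2), j), Mul(Rational(3, 2), U))) = Add(2, Mul(Rational(1, 2), j), Mul(Rational(3, 2), U)))
z = 42
Function('Y')(f, w) = Add(f, Mul(42, w), Mul(f, Add(5, Mul(Rational(1, 2), f)))) (Function('Y')(f, w) = Add(Add(Mul(Add(2, Mul(Rational(1, 2), f), Mul(Rational(3, 2), 2)), f), Mul(42, w)), f) = Add(Add(Mul(Add(2, Mul(Rational(1, 2), f), 3), f), Mul(42, w)), f) = Add(Add(Mul(Add(5, Mul(Rational(1, 2), f)), f), Mul(42, w)), f) = Add(Add(Mul(f, Add(5, Mul(Rational(1, 2), f))), Mul(42, w)), f) = Add(Add(Mul(42, w), Mul(f, Add(5, Mul(Rational(1, 2), f)))), f) = Add(f, Mul(42, w), Mul(f, Add(5, Mul(Rational(1, 2), f)))))
Add(Function('Y')(D, 198), Mul(-1, 22695)) = Add(Add(Mul(Rational(1, 2), Pow(-190, 2)), Mul(6, -190), Mul(42, 198)), Mul(-1, 22695)) = Add(Add(Mul(Rational(1, 2), 36100), -1140, 8316), -22695) = Add(Add(18050, -1140, 8316), -22695) = Add(25226, -22695) = 2531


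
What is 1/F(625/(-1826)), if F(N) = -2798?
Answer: -1/2798 ≈ -0.00035740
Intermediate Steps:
1/F(625/(-1826)) = 1/(-2798) = -1/2798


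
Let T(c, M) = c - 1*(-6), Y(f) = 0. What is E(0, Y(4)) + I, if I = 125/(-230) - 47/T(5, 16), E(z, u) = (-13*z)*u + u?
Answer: -2437/506 ≈ -4.8162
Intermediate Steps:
E(z, u) = u - 13*u*z (E(z, u) = -13*u*z + u = u - 13*u*z)
T(c, M) = 6 + c (T(c, M) = c + 6 = 6 + c)
I = -2437/506 (I = 125/(-230) - 47/(6 + 5) = 125*(-1/230) - 47/11 = -25/46 - 47*1/11 = -25/46 - 47/11 = -2437/506 ≈ -4.8162)
E(0, Y(4)) + I = 0*(1 - 13*0) - 2437/506 = 0*(1 + 0) - 2437/506 = 0*1 - 2437/506 = 0 - 2437/506 = -2437/506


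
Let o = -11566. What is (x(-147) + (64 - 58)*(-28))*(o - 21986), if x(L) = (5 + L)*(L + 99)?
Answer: -223053696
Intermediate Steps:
x(L) = (5 + L)*(99 + L)
(x(-147) + (64 - 58)*(-28))*(o - 21986) = ((495 + (-147)**2 + 104*(-147)) + (64 - 58)*(-28))*(-11566 - 21986) = ((495 + 21609 - 15288) + 6*(-28))*(-33552) = (6816 - 168)*(-33552) = 6648*(-33552) = -223053696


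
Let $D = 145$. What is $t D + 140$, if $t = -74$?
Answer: $-10590$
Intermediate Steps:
$t D + 140 = \left(-74\right) 145 + 140 = -10730 + 140 = -10590$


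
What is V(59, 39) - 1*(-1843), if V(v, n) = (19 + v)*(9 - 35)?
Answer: -185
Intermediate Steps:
V(v, n) = -494 - 26*v (V(v, n) = (19 + v)*(-26) = -494 - 26*v)
V(59, 39) - 1*(-1843) = (-494 - 26*59) - 1*(-1843) = (-494 - 1534) + 1843 = -2028 + 1843 = -185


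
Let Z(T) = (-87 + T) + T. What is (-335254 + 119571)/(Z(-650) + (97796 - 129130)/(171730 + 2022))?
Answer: 18737676308/120512679 ≈ 155.48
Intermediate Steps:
Z(T) = -87 + 2*T
(-335254 + 119571)/(Z(-650) + (97796 - 129130)/(171730 + 2022)) = (-335254 + 119571)/((-87 + 2*(-650)) + (97796 - 129130)/(171730 + 2022)) = -215683/((-87 - 1300) - 31334/173752) = -215683/(-1387 - 31334*1/173752) = -215683/(-1387 - 15667/86876) = -215683/(-120512679/86876) = -215683*(-86876/120512679) = 18737676308/120512679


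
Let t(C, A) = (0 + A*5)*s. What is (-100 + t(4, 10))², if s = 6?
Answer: 40000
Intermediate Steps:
t(C, A) = 30*A (t(C, A) = (0 + A*5)*6 = (0 + 5*A)*6 = (5*A)*6 = 30*A)
(-100 + t(4, 10))² = (-100 + 30*10)² = (-100 + 300)² = 200² = 40000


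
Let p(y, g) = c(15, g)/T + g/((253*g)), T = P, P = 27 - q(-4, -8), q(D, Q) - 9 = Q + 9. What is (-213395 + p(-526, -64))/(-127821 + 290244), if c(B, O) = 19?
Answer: -917807071/698581323 ≈ -1.3138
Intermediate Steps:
q(D, Q) = 18 + Q (q(D, Q) = 9 + (Q + 9) = 9 + (9 + Q) = 18 + Q)
P = 17 (P = 27 - (18 - 8) = 27 - 1*10 = 27 - 10 = 17)
T = 17
p(y, g) = 4824/4301 (p(y, g) = 19/17 + g/((253*g)) = 19*(1/17) + g*(1/(253*g)) = 19/17 + 1/253 = 4824/4301)
(-213395 + p(-526, -64))/(-127821 + 290244) = (-213395 + 4824/4301)/(-127821 + 290244) = -917807071/4301/162423 = -917807071/4301*1/162423 = -917807071/698581323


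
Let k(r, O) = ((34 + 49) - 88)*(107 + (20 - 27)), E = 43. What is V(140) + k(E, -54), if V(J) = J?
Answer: -360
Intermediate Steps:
k(r, O) = -500 (k(r, O) = (83 - 88)*(107 - 7) = -5*100 = -500)
V(140) + k(E, -54) = 140 - 500 = -360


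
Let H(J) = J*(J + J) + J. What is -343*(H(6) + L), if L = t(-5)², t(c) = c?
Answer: -35329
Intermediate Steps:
H(J) = J + 2*J² (H(J) = J*(2*J) + J = 2*J² + J = J + 2*J²)
L = 25 (L = (-5)² = 25)
-343*(H(6) + L) = -343*(6*(1 + 2*6) + 25) = -343*(6*(1 + 12) + 25) = -343*(6*13 + 25) = -343*(78 + 25) = -343*103 = -35329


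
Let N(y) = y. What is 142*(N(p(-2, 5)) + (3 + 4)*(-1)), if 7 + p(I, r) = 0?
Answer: -1988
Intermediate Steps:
p(I, r) = -7 (p(I, r) = -7 + 0 = -7)
142*(N(p(-2, 5)) + (3 + 4)*(-1)) = 142*(-7 + (3 + 4)*(-1)) = 142*(-7 + 7*(-1)) = 142*(-7 - 7) = 142*(-14) = -1988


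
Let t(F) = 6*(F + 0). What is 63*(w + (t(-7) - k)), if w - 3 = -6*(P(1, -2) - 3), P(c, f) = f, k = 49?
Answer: -3654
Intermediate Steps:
w = 33 (w = 3 - 6*(-2 - 3) = 3 - 6*(-5) = 3 + 30 = 33)
t(F) = 6*F
63*(w + (t(-7) - k)) = 63*(33 + (6*(-7) - 1*49)) = 63*(33 + (-42 - 49)) = 63*(33 - 91) = 63*(-58) = -3654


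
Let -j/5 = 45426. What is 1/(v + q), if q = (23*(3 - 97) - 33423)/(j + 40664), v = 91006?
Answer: 186466/16969560381 ≈ 1.0988e-5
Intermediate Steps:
j = -227130 (j = -5*45426 = -227130)
q = 35585/186466 (q = (23*(3 - 97) - 33423)/(-227130 + 40664) = (23*(-94) - 33423)/(-186466) = (-2162 - 33423)*(-1/186466) = -35585*(-1/186466) = 35585/186466 ≈ 0.19084)
1/(v + q) = 1/(91006 + 35585/186466) = 1/(16969560381/186466) = 186466/16969560381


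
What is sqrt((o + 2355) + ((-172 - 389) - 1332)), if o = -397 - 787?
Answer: 19*I*sqrt(2) ≈ 26.87*I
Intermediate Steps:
o = -1184
sqrt((o + 2355) + ((-172 - 389) - 1332)) = sqrt((-1184 + 2355) + ((-172 - 389) - 1332)) = sqrt(1171 + (-561 - 1332)) = sqrt(1171 - 1893) = sqrt(-722) = 19*I*sqrt(2)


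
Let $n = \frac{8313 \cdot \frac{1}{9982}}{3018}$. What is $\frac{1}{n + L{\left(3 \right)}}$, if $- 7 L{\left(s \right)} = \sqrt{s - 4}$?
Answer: $\frac{27826082732}{2057958595577} + \frac{14405656419952 i}{2057958595577} \approx 0.013521 + 7.0 i$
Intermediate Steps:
$L{\left(s \right)} = - \frac{\sqrt{-4 + s}}{7}$ ($L{\left(s \right)} = - \frac{\sqrt{s - 4}}{7} = - \frac{\sqrt{-4 + s}}{7}$)
$n = \frac{2771}{10041892}$ ($n = 8313 \cdot \frac{1}{9982} \cdot \frac{1}{3018} = \frac{8313}{9982} \cdot \frac{1}{3018} = \frac{2771}{10041892} \approx 0.00027594$)
$\frac{1}{n + L{\left(3 \right)}} = \frac{1}{\frac{2771}{10041892} - \frac{\sqrt{-4 + 3}}{7}} = \frac{1}{\frac{2771}{10041892} - \frac{\sqrt{-1}}{7}} = \frac{1}{\frac{2771}{10041892} - \frac{i}{7}} = \frac{100839594939664 \left(\frac{2771}{10041892} + \frac{i}{7}\right)}{2057958595577}$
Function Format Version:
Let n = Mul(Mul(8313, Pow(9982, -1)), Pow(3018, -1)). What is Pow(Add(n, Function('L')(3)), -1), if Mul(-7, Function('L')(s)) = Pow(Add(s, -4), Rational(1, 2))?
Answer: Add(Rational(27826082732, 2057958595577), Mul(Rational(14405656419952, 2057958595577), I)) ≈ Add(0.013521, Mul(7.0000, I))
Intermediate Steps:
Function('L')(s) = Mul(Rational(-1, 7), Pow(Add(-4, s), Rational(1, 2))) (Function('L')(s) = Mul(Rational(-1, 7), Pow(Add(s, -4), Rational(1, 2))) = Mul(Rational(-1, 7), Pow(Add(-4, s), Rational(1, 2))))
n = Rational(2771, 10041892) (n = Mul(Mul(8313, Rational(1, 9982)), Rational(1, 3018)) = Mul(Rational(8313, 9982), Rational(1, 3018)) = Rational(2771, 10041892) ≈ 0.00027594)
Pow(Add(n, Function('L')(3)), -1) = Pow(Add(Rational(2771, 10041892), Mul(Rational(-1, 7), Pow(Add(-4, 3), Rational(1, 2)))), -1) = Pow(Add(Rational(2771, 10041892), Mul(Rational(-1, 7), Pow(-1, Rational(1, 2)))), -1) = Pow(Add(Rational(2771, 10041892), Mul(Rational(-1, 7), I)), -1) = Mul(Rational(100839594939664, 2057958595577), Add(Rational(2771, 10041892), Mul(Rational(1, 7), I)))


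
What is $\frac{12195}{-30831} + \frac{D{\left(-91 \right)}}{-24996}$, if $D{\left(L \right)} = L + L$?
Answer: $- \frac{49869163}{128441946} \approx -0.38826$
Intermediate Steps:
$D{\left(L \right)} = 2 L$
$\frac{12195}{-30831} + \frac{D{\left(-91 \right)}}{-24996} = \frac{12195}{-30831} + \frac{2 \left(-91\right)}{-24996} = 12195 \left(- \frac{1}{30831}\right) - - \frac{91}{12498} = - \frac{4065}{10277} + \frac{91}{12498} = - \frac{49869163}{128441946}$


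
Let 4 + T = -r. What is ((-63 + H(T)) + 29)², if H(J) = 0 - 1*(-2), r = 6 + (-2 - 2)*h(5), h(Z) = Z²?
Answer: 1024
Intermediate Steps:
r = -94 (r = 6 + (-2 - 2)*5² = 6 - 4*25 = 6 - 100 = -94)
T = 90 (T = -4 - 1*(-94) = -4 + 94 = 90)
H(J) = 2 (H(J) = 0 + 2 = 2)
((-63 + H(T)) + 29)² = ((-63 + 2) + 29)² = (-61 + 29)² = (-32)² = 1024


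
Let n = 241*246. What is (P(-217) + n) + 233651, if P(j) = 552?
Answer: 293489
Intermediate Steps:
n = 59286
(P(-217) + n) + 233651 = (552 + 59286) + 233651 = 59838 + 233651 = 293489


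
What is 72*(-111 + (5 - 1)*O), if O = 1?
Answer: -7704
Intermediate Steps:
72*(-111 + (5 - 1)*O) = 72*(-111 + (5 - 1)*1) = 72*(-111 + 4*1) = 72*(-111 + 4) = 72*(-107) = -7704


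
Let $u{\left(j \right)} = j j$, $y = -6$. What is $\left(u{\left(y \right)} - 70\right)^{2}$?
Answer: $1156$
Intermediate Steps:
$u{\left(j \right)} = j^{2}$
$\left(u{\left(y \right)} - 70\right)^{2} = \left(\left(-6\right)^{2} - 70\right)^{2} = \left(36 - 70\right)^{2} = \left(-34\right)^{2} = 1156$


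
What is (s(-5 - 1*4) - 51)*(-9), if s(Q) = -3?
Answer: 486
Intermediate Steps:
(s(-5 - 1*4) - 51)*(-9) = (-3 - 51)*(-9) = -54*(-9) = 486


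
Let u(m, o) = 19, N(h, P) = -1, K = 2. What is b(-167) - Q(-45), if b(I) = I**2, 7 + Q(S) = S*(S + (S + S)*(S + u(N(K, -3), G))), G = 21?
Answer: 131171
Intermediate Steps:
Q(S) = -7 + S*(S + 2*S*(19 + S)) (Q(S) = -7 + S*(S + (S + S)*(S + 19)) = -7 + S*(S + (2*S)*(19 + S)) = -7 + S*(S + 2*S*(19 + S)))
b(-167) - Q(-45) = (-167)**2 - (-7 + 2*(-45)**3 + 39*(-45)**2) = 27889 - (-7 + 2*(-91125) + 39*2025) = 27889 - (-7 - 182250 + 78975) = 27889 - 1*(-103282) = 27889 + 103282 = 131171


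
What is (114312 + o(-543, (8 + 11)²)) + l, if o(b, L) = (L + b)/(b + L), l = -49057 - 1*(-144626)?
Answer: 209882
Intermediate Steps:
l = 95569 (l = -49057 + 144626 = 95569)
o(b, L) = 1 (o(b, L) = (L + b)/(L + b) = 1)
(114312 + o(-543, (8 + 11)²)) + l = (114312 + 1) + 95569 = 114313 + 95569 = 209882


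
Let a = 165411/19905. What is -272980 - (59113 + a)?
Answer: -2203492192/6635 ≈ -3.3210e+5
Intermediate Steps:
a = 55137/6635 (a = 165411*(1/19905) = 55137/6635 ≈ 8.3100)
-272980 - (59113 + a) = -272980 - (59113 + 55137/6635) = -272980 - 1*392269892/6635 = -272980 - 392269892/6635 = -2203492192/6635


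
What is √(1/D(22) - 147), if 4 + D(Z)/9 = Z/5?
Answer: I*√5282/6 ≈ 12.113*I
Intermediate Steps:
D(Z) = -36 + 9*Z/5 (D(Z) = -36 + 9*(Z/5) = -36 + 9*Z/5)
√(1/D(22) - 147) = √(1/(-36 + (9/5)*22) - 147) = √(1/(-36 + 198/5) - 147) = √(1/(18/5) - 147) = √(5/18 - 147) = √(-2641/18) = I*√5282/6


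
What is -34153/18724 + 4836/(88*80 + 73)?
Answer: -50793675/44394604 ≈ -1.1441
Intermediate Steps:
-34153/18724 + 4836/(88*80 + 73) = -34153*1/18724 + 4836/(7040 + 73) = -34153/18724 + 4836/7113 = -34153/18724 + 4836*(1/7113) = -34153/18724 + 1612/2371 = -50793675/44394604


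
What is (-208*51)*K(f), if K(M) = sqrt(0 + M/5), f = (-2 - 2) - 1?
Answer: -10608*I ≈ -10608.0*I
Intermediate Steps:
f = -5 (f = -4 - 1 = -5)
K(M) = sqrt(5)*sqrt(M)/5 (K(M) = sqrt(0 + M*(1/5)) = sqrt(0 + M/5) = sqrt(M/5) = sqrt(5)*sqrt(M)/5)
(-208*51)*K(f) = (-208*51)*(sqrt(5)*sqrt(-5)/5) = -10608*sqrt(5)*I*sqrt(5)/5 = -10608*I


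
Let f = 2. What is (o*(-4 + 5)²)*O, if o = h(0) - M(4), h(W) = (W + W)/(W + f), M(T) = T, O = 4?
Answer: -16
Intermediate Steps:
h(W) = 2*W/(2 + W) (h(W) = (W + W)/(W + 2) = (2*W)/(2 + W) = 2*W/(2 + W))
o = -4 (o = 2*0/(2 + 0) - 1*4 = 2*0/2 - 4 = 2*0*(½) - 4 = 0 - 4 = -4)
(o*(-4 + 5)²)*O = -4*(-4 + 5)²*4 = -4*1²*4 = -4*1*4 = -4*4 = -16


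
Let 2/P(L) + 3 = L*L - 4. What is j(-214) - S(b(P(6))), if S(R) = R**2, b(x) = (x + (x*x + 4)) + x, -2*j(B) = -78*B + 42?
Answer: -5929958383/707281 ≈ -8384.2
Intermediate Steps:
P(L) = 2/(-7 + L**2) (P(L) = 2/(-3 + (L*L - 4)) = 2/(-3 + (L**2 - 4)) = 2/(-3 + (-4 + L**2)) = 2/(-7 + L**2))
j(B) = -21 + 39*B (j(B) = -(-78*B + 42)/2 = -(42 - 78*B)/2 = -21 + 39*B)
b(x) = 4 + x**2 + 2*x (b(x) = (x + (x**2 + 4)) + x = (x + (4 + x**2)) + x = (4 + x + x**2) + x = 4 + x**2 + 2*x)
j(-214) - S(b(P(6))) = (-21 + 39*(-214)) - (4 + (2/(-7 + 6**2))**2 + 2*(2/(-7 + 6**2)))**2 = (-21 - 8346) - (4 + (2/(-7 + 36))**2 + 2*(2/(-7 + 36)))**2 = -8367 - (4 + (2/29)**2 + 2*(2/29))**2 = -8367 - (4 + 4/841 + 4/29)**2 = -8367 - (3484/841)**2 = -8367 - 1*12138256/707281 = -8367 - 12138256/707281 = -5929958383/707281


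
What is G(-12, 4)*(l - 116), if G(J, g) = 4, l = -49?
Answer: -660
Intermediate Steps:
G(-12, 4)*(l - 116) = 4*(-49 - 116) = 4*(-165) = -660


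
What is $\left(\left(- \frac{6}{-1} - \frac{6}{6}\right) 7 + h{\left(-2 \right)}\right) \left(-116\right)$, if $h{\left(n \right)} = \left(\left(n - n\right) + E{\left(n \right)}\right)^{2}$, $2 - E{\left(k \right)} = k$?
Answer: $-5916$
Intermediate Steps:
$E{\left(k \right)} = 2 - k$
$h{\left(n \right)} = \left(2 - n\right)^{2}$ ($h{\left(n \right)} = \left(\left(n - n\right) - \left(-2 + n\right)\right)^{2} = \left(0 - \left(-2 + n\right)\right)^{2} = \left(2 - n\right)^{2}$)
$\left(\left(- \frac{6}{-1} - \frac{6}{6}\right) 7 + h{\left(-2 \right)}\right) \left(-116\right) = \left(\left(- \frac{6}{-1} - \frac{6}{6}\right) 7 + \left(-2 - 2\right)^{2}\right) \left(-116\right) = \left(\left(\left(-6\right) \left(-1\right) - 1\right) 7 + \left(-4\right)^{2}\right) \left(-116\right) = \left(\left(6 - 1\right) 7 + 16\right) \left(-116\right) = \left(5 \cdot 7 + 16\right) \left(-116\right) = \left(35 + 16\right) \left(-116\right) = 51 \left(-116\right) = -5916$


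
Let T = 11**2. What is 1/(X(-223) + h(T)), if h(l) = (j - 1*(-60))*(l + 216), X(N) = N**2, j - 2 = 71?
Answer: 1/94550 ≈ 1.0576e-5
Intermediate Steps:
j = 73 (j = 2 + 71 = 73)
T = 121
h(l) = 28728 + 133*l (h(l) = (73 - 1*(-60))*(l + 216) = (73 + 60)*(216 + l) = 133*(216 + l) = 28728 + 133*l)
1/(X(-223) + h(T)) = 1/((-223)**2 + (28728 + 133*121)) = 1/(49729 + (28728 + 16093)) = 1/(49729 + 44821) = 1/94550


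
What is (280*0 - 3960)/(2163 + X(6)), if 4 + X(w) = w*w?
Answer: -792/439 ≈ -1.8041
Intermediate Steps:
X(w) = -4 + w² (X(w) = -4 + w*w = -4 + w²)
(280*0 - 3960)/(2163 + X(6)) = (280*0 - 3960)/(2163 + (-4 + 6²)) = (0 - 3960)/(2163 + (-4 + 36)) = -3960/(2163 + 32) = -3960/2195 = -3960*1/2195 = -792/439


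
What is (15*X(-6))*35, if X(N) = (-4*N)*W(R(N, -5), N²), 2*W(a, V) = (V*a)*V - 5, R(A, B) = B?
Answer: -40855500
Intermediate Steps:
W(a, V) = -5/2 + a*V²/2 (W(a, V) = ((V*a)*V - 5)/2 = (a*V² - 5)/2 = (-5 + a*V²)/2 = -5/2 + a*V²/2)
X(N) = -4*N*(-5/2 - 5*N⁴/2) (X(N) = (-4*N)*(-5/2 + (½)*(-5)*(N²)²) = (-4*N)*(-5/2 + (½)*(-5)*N⁴) = (-4*N)*(-5/2 - 5*N⁴/2) = -4*N*(-5/2 - 5*N⁴/2))
(15*X(-6))*35 = (15*(10*(-6)*(1 + (-6)⁴)))*35 = (15*(10*(-6)*(1 + 1296)))*35 = (15*(10*(-6)*1297))*35 = (15*(-77820))*35 = -1167300*35 = -40855500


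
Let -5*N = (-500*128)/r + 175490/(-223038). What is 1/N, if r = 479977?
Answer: 53526555063/9850559573 ≈ 5.4339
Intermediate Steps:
N = 9850559573/53526555063 (N = -(-500*128/479977 + 175490/(-223038))/5 = -(-64000*1/479977 + 175490*(-1/223038))/5 = -(-64000/479977 - 87745/111519)/5 = -⅕*(-49252797865/53526555063) = 9850559573/53526555063 ≈ 0.18403)
1/N = 1/(9850559573/53526555063) = 53526555063/9850559573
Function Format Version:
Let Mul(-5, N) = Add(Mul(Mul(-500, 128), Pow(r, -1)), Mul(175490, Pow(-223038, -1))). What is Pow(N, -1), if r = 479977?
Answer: Rational(53526555063, 9850559573) ≈ 5.4339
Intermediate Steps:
N = Rational(9850559573, 53526555063) (N = Mul(Rational(-1, 5), Add(Mul(Mul(-500, 128), Pow(479977, -1)), Mul(175490, Pow(-223038, -1)))) = Mul(Rational(-1, 5), Add(Mul(-64000, Rational(1, 479977)), Mul(175490, Rational(-1, 223038)))) = Mul(Rational(-1, 5), Add(Rational(-64000, 479977), Rational(-87745, 111519))) = Mul(Rational(-1, 5), Rational(-49252797865, 53526555063)) = Rational(9850559573, 53526555063) ≈ 0.18403)
Pow(N, -1) = Pow(Rational(9850559573, 53526555063), -1) = Rational(53526555063, 9850559573)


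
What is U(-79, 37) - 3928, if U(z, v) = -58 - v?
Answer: -4023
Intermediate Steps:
U(-79, 37) - 3928 = (-58 - 1*37) - 3928 = (-58 - 37) - 3928 = -95 - 3928 = -4023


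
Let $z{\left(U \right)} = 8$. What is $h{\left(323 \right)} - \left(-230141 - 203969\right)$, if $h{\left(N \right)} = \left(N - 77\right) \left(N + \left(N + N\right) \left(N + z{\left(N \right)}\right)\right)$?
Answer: $53114764$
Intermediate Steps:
$h{\left(N \right)} = \left(-77 + N\right) \left(N + 2 N \left(8 + N\right)\right)$ ($h{\left(N \right)} = \left(N - 77\right) \left(N + \left(N + N\right) \left(N + 8\right)\right) = \left(-77 + N\right) \left(N + 2 N \left(8 + N\right)\right)$)
$h{\left(323 \right)} - \left(-230141 - 203969\right) = 323 \left(-1309 - 44251 + 2 \cdot 323^{2}\right) - \left(-230141 - 203969\right) = 323 \left(-1309 - 44251 + 2 \cdot 104329\right) - -434110 = 323 \left(-1309 - 44251 + 208658\right) + 434110 = 323 \cdot 163098 + 434110 = 52680654 + 434110 = 53114764$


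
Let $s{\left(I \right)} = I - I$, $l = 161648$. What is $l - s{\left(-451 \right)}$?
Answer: $161648$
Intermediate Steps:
$s{\left(I \right)} = 0$
$l - s{\left(-451 \right)} = 161648 - 0 = 161648 + 0 = 161648$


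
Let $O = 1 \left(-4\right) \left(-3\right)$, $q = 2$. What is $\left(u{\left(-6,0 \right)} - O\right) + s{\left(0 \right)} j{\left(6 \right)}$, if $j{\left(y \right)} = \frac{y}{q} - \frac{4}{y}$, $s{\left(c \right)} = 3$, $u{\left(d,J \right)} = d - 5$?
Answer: $-16$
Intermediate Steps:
$u{\left(d,J \right)} = -5 + d$
$j{\left(y \right)} = \frac{y}{2} - \frac{4}{y}$
$O = 12$ ($O = \left(-4\right) \left(-3\right) = 12$)
$\left(u{\left(-6,0 \right)} - O\right) + s{\left(0 \right)} j{\left(6 \right)} = \left(\left(-5 - 6\right) - 12\right) + 3 \left(\frac{1}{2} \cdot 6 - \frac{4}{6}\right) = \left(-11 - 12\right) + 3 \left(3 - \frac{2}{3}\right) = -23 + 3 \left(3 - \frac{2}{3}\right) = -23 + 3 \cdot \frac{7}{3} = -23 + 7 = -16$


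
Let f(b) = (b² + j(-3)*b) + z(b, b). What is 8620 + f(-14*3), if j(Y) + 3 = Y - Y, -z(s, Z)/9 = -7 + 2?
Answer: 10555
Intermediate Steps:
z(s, Z) = 45 (z(s, Z) = -9*(-7 + 2) = -9*(-5) = 45)
j(Y) = -3 (j(Y) = -3 + (Y - Y) = -3 + 0 = -3)
f(b) = 45 + b² - 3*b (f(b) = (b² - 3*b) + 45 = 45 + b² - 3*b)
8620 + f(-14*3) = 8620 + (45 + (-14*3)² - (-42)*3) = 8620 + (45 + (-42)² - 3*(-42)) = 8620 + (45 + 1764 + 126) = 8620 + 1935 = 10555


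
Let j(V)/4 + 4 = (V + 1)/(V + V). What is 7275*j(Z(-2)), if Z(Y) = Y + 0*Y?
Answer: -109125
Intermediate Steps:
Z(Y) = Y (Z(Y) = Y + 0 = Y)
j(V) = -16 + 2*(1 + V)/V (j(V) = -16 + 4*((V + 1)/(V + V)) = -16 + 4*((1 + V)/((2*V))) = -16 + 4*((1 + V)*(1/(2*V))) = -16 + 4*((1 + V)/(2*V)) = -16 + 2*(1 + V)/V)
7275*j(Z(-2)) = 7275*(-14 + 2/(-2)) = 7275*(-14 + 2*(-½)) = 7275*(-14 - 1) = 7275*(-15) = -109125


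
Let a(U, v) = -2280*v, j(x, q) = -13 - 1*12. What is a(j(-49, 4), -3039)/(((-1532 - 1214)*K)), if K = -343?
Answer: 3464460/470939 ≈ 7.3565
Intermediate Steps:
j(x, q) = -25 (j(x, q) = -13 - 12 = -25)
a(j(-49, 4), -3039)/(((-1532 - 1214)*K)) = (-2280*(-3039))/(((-1532 - 1214)*(-343))) = 6928920/((-2746*(-343))) = 6928920/941878 = 6928920*(1/941878) = 3464460/470939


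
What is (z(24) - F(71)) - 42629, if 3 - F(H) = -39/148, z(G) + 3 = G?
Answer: -6306467/148 ≈ -42611.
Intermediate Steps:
z(G) = -3 + G
F(H) = 483/148 (F(H) = 3 - (-39)/148 = 3 - 1*(-39/148) = 3 + 39/148 = 483/148)
(z(24) - F(71)) - 42629 = ((-3 + 24) - 1*483/148) - 42629 = (21 - 483/148) - 42629 = 2625/148 - 42629 = -6306467/148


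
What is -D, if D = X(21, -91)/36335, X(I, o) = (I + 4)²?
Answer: -125/7267 ≈ -0.017201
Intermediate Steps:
X(I, o) = (4 + I)²
D = 125/7267 (D = (4 + 21)²/36335 = 25²*(1/36335) = 625*(1/36335) = 125/7267 ≈ 0.017201)
-D = -1*125/7267 = -125/7267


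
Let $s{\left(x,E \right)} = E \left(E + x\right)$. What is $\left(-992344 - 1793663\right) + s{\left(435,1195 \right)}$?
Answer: $-838157$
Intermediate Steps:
$\left(-992344 - 1793663\right) + s{\left(435,1195 \right)} = \left(-992344 - 1793663\right) + 1195 \left(1195 + 435\right) = -2786007 + 1195 \cdot 1630 = -2786007 + 1947850 = -838157$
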